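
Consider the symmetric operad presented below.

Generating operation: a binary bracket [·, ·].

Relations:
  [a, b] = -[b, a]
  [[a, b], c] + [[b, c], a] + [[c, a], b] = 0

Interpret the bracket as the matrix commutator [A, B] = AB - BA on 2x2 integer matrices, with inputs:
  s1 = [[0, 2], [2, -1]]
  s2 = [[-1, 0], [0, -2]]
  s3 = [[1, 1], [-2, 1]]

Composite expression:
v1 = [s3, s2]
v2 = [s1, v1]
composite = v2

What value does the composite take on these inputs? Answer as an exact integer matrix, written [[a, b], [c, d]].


[[-2, -1], [2, 2]]

[s3, s2] = [[0, -1], [-2, 0]]
[s1, [s3, s2]] = [[-2, -1], [2, 2]]


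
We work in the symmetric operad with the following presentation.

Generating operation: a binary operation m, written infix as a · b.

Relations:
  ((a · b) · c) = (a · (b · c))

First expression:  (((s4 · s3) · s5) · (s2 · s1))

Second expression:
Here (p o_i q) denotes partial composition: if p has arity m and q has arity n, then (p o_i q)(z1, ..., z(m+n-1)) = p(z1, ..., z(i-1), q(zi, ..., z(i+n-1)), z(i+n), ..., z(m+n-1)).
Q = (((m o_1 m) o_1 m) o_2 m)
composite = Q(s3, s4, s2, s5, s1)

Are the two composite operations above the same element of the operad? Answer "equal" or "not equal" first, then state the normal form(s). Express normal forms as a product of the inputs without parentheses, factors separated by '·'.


Normal form of the first expression: s4 · s3 · s5 · s2 · s1
Normal form of the second expression: s3 · s4 · s2 · s5 · s1
The forms do not match — not equal.

not equal; the first gives s4 · s3 · s5 · s2 · s1 and the second s3 · s4 · s2 · s5 · s1


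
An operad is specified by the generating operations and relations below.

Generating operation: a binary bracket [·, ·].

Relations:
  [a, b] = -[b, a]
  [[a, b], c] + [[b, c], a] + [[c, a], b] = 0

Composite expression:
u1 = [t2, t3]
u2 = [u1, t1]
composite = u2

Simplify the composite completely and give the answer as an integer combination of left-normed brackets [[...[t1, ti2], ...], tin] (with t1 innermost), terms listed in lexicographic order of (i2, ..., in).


-[[t1, t2], t3] + [[t1, t3], t2]

A multilinear Lie element is pinned by t1-initial words (t1 innermost).
Composite bracket: [[t2, t3], t1]
Full expansion: 4 signed words from ab - ba (2^2 = 4).
Only words starting with t1 matter:
  the word t1t2t3 carries sign -1 and contributes -[[t1, t2], t3]
  the word t1t3t2 carries sign +1 and contributes +[[t1, t3], t2]


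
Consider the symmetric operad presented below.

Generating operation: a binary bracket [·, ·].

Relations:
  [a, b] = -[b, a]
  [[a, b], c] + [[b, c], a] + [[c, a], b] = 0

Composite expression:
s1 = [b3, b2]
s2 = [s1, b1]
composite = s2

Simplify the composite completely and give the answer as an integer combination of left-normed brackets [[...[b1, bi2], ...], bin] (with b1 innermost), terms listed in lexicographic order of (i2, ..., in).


[[b1, b2], b3] - [[b1, b3], b2]


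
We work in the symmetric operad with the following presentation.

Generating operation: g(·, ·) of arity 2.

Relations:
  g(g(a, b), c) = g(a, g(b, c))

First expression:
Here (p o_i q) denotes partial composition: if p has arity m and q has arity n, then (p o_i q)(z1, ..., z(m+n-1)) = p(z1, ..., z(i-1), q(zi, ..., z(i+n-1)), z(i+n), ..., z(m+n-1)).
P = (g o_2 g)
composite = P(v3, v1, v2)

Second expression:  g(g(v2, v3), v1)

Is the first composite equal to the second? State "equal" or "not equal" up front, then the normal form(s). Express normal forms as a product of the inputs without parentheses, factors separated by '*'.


The first expression, normalized: v3 * v1 * v2
The second expression, normalized: v2 * v3 * v1
The forms do not match — not equal.

not equal — first v3 * v1 * v2, second v2 * v3 * v1


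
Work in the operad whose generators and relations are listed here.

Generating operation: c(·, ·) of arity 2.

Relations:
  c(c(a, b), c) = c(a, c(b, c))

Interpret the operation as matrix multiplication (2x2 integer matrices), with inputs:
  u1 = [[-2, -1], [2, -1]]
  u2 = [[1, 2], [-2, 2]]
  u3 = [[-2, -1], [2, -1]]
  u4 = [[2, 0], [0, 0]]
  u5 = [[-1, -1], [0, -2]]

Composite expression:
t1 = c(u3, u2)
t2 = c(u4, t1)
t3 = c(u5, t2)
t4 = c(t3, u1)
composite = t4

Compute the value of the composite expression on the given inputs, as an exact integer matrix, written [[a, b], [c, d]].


c(u3, u2) = [[0, -6], [4, 2]]
c(u4, c(u3, u2)) = [[0, -12], [0, 0]]
c(u5, c(u4, c(u3, u2))) = [[0, 12], [0, 0]]
c(c(u5, c(u4, c(u3, u2))), u1) = [[24, -12], [0, 0]]

[[24, -12], [0, 0]]


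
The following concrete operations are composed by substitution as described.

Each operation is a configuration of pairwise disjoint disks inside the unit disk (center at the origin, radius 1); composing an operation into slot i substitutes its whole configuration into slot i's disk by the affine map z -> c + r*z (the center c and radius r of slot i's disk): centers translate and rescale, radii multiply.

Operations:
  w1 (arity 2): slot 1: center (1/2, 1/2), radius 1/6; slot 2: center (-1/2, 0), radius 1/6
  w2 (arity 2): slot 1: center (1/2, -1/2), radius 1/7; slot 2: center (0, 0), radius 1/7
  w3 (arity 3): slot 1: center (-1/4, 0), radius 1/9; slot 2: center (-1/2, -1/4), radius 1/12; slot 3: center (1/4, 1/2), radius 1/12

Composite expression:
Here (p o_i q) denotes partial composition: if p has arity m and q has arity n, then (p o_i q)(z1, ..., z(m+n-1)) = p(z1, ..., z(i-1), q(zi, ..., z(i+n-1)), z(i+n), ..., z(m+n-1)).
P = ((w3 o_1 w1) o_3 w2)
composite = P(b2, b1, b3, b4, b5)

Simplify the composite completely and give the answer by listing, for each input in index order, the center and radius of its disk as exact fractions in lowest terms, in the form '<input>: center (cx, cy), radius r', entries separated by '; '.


b1: center (-11/36, 0), radius 1/54; b2: center (-7/36, 1/18), radius 1/54; b3: center (-11/24, -7/24), radius 1/84; b4: center (-1/2, -1/4), radius 1/84; b5: center (1/4, 1/2), radius 1/12

Only the slot chain above each b matters under w3; compose those maps.
for b2, the 2-step affine chain lands on center (-7/36, 1/18), radius 1/54
for b1, the 2-step affine chain lands on center (-11/36, 0), radius 1/54
for b3, the 2-step affine chain lands on center (-11/24, -7/24), radius 1/84
for b4, the 2-step affine chain lands on center (-1/2, -1/4), radius 1/84
for b5, the 1-step affine chain lands on center (1/4, 1/2), radius 1/12


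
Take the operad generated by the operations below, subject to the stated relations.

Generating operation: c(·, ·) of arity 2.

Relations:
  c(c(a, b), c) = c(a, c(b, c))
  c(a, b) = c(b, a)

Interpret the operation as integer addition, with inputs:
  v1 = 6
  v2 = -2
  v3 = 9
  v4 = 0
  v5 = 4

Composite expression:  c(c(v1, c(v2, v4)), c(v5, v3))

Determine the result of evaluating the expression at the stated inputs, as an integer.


17


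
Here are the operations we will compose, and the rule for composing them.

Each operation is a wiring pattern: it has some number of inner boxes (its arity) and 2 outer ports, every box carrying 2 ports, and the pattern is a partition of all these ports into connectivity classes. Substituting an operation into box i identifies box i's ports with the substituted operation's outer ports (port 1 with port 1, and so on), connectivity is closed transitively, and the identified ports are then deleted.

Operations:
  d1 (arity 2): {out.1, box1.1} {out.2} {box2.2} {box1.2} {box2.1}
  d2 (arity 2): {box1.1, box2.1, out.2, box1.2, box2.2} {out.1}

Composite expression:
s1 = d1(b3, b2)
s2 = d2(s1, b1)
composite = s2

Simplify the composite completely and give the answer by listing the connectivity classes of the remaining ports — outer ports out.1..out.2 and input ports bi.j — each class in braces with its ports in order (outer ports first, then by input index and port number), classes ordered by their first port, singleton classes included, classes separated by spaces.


Connectivity passes through glued d2-boundaries; trace each wire chain.
after d1, the pattern on (b3, b2) reads {out.1, b3.1} {out.2} {b2.1} {b2.2} {b3.2} (out.j = its outer ports)
after d2, the pattern on (b3, b2, b1) reads {out.1} {out.2, b1.1, b1.2, b3.1} {b2.1} {b2.2} {b3.2} (out.j = its outer ports)

{out.1} {out.2, b1.1, b1.2, b3.1} {b2.1} {b2.2} {b3.2}


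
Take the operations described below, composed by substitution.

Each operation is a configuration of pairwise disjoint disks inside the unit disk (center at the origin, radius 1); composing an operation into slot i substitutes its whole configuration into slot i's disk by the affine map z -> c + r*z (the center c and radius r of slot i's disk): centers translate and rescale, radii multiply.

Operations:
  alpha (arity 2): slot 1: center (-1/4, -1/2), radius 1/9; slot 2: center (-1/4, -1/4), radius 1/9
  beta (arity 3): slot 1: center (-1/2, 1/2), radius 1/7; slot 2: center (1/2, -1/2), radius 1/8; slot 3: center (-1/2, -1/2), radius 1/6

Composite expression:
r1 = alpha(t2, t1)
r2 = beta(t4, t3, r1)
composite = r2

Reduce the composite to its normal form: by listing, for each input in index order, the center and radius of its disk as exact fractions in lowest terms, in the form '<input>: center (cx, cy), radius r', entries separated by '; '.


t1: center (-13/24, -13/24), radius 1/54; t2: center (-13/24, -7/12), radius 1/54; t3: center (1/2, -1/2), radius 1/8; t4: center (-1/2, 1/2), radius 1/7

Nesting under beta composes maps z -> c + r*z down each t-path.
tracing t4 down its 1-map path: center (-1/2, 1/2), radius 1/7
tracing t3 down its 1-map path: center (1/2, -1/2), radius 1/8
tracing t2 down its 2-map path: center (-13/24, -7/12), radius 1/54
tracing t1 down its 2-map path: center (-13/24, -13/24), radius 1/54


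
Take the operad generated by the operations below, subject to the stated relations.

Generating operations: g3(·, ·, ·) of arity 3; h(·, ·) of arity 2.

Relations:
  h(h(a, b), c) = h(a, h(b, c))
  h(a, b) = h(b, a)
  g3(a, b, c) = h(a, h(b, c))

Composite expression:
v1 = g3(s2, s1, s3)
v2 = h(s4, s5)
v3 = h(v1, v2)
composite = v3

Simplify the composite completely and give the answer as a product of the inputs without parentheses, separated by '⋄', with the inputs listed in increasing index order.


s1 ⋄ s2 ⋄ s3 ⋄ s4 ⋄ s5


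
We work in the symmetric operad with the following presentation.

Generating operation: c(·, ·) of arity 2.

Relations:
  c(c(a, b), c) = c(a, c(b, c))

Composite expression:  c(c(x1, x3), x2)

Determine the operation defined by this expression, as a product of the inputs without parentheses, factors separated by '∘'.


x1 ∘ x3 ∘ x2

All parenthesizations of c agree; list the x-inputs left to right.
c(x1, x3) unparenthesizes to x1 ∘ x3
c(c(x1, x3), x2) unparenthesizes to x1 ∘ x3 ∘ x2


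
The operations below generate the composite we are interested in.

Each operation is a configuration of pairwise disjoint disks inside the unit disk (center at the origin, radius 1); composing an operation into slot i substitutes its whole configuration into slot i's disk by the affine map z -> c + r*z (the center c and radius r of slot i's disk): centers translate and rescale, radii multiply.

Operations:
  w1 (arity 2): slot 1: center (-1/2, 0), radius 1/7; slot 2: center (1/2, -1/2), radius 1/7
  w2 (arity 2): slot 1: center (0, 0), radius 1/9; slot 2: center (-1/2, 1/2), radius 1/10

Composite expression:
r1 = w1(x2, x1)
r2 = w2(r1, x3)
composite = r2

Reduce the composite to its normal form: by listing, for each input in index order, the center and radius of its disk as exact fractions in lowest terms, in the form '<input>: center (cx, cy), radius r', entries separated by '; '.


x1: center (1/18, -1/18), radius 1/63; x2: center (-1/18, 0), radius 1/63; x3: center (-1/2, 1/2), radius 1/10


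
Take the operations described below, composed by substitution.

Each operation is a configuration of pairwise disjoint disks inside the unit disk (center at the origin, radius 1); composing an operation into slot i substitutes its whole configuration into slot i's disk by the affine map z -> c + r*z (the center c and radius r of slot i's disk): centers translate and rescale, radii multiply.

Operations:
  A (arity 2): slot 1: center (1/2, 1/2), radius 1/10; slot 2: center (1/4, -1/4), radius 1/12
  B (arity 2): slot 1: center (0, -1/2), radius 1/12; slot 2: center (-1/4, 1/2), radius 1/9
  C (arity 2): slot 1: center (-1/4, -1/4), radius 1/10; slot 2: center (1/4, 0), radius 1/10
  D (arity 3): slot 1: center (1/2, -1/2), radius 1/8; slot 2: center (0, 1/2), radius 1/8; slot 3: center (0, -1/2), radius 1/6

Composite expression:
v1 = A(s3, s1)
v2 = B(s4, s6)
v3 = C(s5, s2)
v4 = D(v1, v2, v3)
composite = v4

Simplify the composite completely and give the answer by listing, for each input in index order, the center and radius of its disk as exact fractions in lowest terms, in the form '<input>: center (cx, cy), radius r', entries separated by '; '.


s1: center (17/32, -17/32), radius 1/96; s2: center (1/24, -1/2), radius 1/60; s3: center (9/16, -7/16), radius 1/80; s4: center (0, 7/16), radius 1/96; s5: center (-1/24, -13/24), radius 1/60; s6: center (-1/32, 9/16), radius 1/72


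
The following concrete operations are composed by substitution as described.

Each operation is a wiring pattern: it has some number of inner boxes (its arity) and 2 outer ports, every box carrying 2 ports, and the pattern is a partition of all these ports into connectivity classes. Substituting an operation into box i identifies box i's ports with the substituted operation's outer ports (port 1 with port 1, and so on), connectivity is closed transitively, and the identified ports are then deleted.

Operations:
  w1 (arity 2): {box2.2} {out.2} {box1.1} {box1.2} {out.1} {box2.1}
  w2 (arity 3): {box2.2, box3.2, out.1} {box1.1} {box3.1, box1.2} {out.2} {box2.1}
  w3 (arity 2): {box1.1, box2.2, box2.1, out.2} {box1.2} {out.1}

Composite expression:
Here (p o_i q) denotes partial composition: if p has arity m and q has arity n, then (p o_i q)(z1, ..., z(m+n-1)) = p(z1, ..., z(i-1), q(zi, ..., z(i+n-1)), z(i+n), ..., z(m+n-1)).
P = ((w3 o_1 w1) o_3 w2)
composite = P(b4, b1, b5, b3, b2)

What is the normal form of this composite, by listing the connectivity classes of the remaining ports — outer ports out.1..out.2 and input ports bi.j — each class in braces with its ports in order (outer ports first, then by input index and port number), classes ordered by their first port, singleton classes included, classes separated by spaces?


Connectivity passes through glued w3-boundaries; trace each wire chain.
after w1, the pattern on (b4, b1) reads {out.1} {out.2} {b1.1} {b1.2} {b4.1} {b4.2} (out.j = its outer ports)
after w2, the pattern on (b5, b3, b2) reads {out.1, b2.2, b3.2} {out.2} {b2.1, b5.2} {b3.1} {b5.1} (out.j = its outer ports)
after w3, the pattern on (b4, b1, b5, b3, b2) reads {out.1} {out.2, b2.2, b3.2} {b1.1} {b1.2} {b2.1, b5.2} {b3.1} {b4.1} {b4.2} {b5.1} (out.j = its outer ports)

{out.1} {out.2, b2.2, b3.2} {b1.1} {b1.2} {b2.1, b5.2} {b3.1} {b4.1} {b4.2} {b5.1}


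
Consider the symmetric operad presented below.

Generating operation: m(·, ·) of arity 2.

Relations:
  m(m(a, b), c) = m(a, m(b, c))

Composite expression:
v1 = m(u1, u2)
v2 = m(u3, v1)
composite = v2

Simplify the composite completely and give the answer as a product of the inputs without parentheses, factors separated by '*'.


Associativity of m dissolves the nesting; only the u-input order survives.
m(u1, u2) spells out as u1 * u2
m(u3, m(u1, u2)) spells out as u3 * u1 * u2

u3 * u1 * u2


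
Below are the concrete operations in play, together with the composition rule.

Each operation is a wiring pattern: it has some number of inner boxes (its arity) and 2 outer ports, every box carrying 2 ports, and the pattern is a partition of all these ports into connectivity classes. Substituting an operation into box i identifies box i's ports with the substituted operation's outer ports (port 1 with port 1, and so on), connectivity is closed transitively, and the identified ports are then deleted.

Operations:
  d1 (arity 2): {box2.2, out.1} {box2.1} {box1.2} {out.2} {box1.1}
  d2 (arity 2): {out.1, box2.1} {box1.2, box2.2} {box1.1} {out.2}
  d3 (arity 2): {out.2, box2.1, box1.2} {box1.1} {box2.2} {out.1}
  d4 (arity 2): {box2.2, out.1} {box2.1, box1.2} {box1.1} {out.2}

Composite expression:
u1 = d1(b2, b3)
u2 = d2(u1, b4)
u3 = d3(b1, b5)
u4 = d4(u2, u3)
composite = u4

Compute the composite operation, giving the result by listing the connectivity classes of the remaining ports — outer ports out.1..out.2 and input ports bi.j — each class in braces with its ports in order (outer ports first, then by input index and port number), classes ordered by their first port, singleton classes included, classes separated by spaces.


Substituting into d4 glues patterns; closure does the rest.
stage d1: inputs (b2, b3), connectivity {out.1, b3.2} {out.2} {b2.1} {b2.2} {b3.1}, out.j its boundary
stage d2: inputs (b2, b3, b4), connectivity {out.1, b4.1} {out.2} {b2.1} {b2.2} {b3.1} {b3.2} {b4.2}, out.j its boundary
stage d3: inputs (b1, b5), connectivity {out.1} {out.2, b1.2, b5.1} {b1.1} {b5.2}, out.j its boundary
stage d4: inputs (b2, b3, b4, b1, b5), connectivity {out.1, b1.2, b5.1} {out.2} {b1.1} {b2.1} {b2.2} {b3.1} {b3.2} {b4.1} {b4.2} {b5.2}, out.j its boundary

{out.1, b1.2, b5.1} {out.2} {b1.1} {b2.1} {b2.2} {b3.1} {b3.2} {b4.1} {b4.2} {b5.2}


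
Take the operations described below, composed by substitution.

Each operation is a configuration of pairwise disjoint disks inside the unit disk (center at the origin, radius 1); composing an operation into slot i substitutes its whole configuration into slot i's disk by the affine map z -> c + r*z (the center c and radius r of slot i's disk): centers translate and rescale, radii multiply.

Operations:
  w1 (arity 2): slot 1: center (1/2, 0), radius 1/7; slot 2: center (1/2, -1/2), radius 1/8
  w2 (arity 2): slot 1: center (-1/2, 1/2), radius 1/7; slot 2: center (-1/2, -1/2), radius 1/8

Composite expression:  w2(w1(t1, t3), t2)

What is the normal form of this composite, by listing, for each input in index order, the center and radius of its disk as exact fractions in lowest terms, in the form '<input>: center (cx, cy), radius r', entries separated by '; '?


t1: center (-3/7, 1/2), radius 1/49; t2: center (-1/2, -1/2), radius 1/8; t3: center (-3/7, 3/7), radius 1/56

Follow each t-input down from w2: c' goes to c + r*c', radius to r*r'.
t1: after 2 affine steps, its disk has center (-3/7, 1/2), radius 1/49
t3: after 2 affine steps, its disk has center (-3/7, 3/7), radius 1/56
t2: after 1 affine step, its disk has center (-1/2, -1/2), radius 1/8


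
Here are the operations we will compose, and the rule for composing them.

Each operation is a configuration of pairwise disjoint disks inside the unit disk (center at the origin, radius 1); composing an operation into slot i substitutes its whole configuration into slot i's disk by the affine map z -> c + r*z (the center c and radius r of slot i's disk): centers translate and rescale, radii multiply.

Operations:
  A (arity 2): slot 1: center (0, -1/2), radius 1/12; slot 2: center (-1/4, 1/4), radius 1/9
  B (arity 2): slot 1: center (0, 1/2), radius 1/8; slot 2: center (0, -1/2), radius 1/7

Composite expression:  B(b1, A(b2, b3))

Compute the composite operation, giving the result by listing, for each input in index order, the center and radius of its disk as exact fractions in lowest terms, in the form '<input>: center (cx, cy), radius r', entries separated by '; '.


b1: center (0, 1/2), radius 1/8; b2: center (0, -4/7), radius 1/84; b3: center (-1/28, -13/28), radius 1/63

Affine substitution under B: radii multiply and b-centers shift.
b1: after 1 affine step, its disk has center (0, 1/2), radius 1/8
b2: after 2 affine steps, its disk has center (0, -4/7), radius 1/84
b3: after 2 affine steps, its disk has center (-1/28, -13/28), radius 1/63


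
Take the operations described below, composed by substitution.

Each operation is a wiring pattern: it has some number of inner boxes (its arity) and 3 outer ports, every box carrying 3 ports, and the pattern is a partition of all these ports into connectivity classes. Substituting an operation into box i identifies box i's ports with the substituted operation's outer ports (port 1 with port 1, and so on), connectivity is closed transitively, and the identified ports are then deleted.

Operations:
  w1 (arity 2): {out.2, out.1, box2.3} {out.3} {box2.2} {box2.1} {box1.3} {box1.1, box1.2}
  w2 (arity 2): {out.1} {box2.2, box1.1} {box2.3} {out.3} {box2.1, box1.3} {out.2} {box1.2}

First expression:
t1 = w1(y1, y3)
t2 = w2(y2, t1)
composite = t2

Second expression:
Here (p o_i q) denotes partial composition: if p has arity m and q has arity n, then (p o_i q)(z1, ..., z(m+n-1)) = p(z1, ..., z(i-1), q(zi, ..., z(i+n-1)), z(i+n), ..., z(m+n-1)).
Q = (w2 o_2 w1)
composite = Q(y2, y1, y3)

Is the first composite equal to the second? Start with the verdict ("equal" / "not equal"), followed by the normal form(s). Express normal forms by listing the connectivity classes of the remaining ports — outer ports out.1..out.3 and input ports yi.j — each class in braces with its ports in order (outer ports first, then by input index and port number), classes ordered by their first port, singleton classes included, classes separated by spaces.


equal — both sides give {out.1} {out.2} {out.3} {y1.1, y1.2} {y1.3} {y2.1, y2.3, y3.3} {y2.2} {y3.1} {y3.2}


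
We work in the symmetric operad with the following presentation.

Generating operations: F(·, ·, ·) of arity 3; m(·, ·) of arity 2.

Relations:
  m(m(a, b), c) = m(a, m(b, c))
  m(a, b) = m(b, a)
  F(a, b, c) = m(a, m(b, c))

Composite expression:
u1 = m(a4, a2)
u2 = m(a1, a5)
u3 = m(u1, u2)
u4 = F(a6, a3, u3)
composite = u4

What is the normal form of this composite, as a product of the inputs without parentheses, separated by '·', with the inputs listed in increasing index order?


a1 · a2 · a3 · a4 · a5 · a6

Both nesting and order wash out for F; what remains is which a's occur.
m(a4, a2) linearizes to a4 · a2
m(a1, a5) linearizes to a1 · a5
m(m(a4, a2), m(a1, a5)) linearizes to a4 · a2 · a1 · a5
F(a6, a3, m(m(a4, a2), m(a1, a5))) linearizes to a6 · a3 · a4 · a2 · a1 · a5
commutativity sorts the factors: a1 · a2 · a3 · a4 · a5 · a6


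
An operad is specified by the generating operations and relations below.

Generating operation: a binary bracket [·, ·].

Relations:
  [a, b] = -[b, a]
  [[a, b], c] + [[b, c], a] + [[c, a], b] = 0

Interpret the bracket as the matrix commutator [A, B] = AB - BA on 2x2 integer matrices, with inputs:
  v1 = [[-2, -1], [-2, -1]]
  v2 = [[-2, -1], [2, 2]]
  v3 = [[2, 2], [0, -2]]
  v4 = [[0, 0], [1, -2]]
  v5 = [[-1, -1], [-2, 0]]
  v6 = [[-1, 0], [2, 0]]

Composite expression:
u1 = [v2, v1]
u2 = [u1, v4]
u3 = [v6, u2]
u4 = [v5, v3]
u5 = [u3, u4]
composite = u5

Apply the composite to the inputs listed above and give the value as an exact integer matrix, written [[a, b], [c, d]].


[v2, v1] = [[4, 3], [-10, -4]]
[[v2, v1], v4] = [[3, -6], [-28, -3]]
[v6, [[v2, v1], v4]] = [[12, 6], [-16, -12]]
[v5, v3] = [[4, 2], [-8, -4]]
[[v6, [[v2, v1], v4]], [v5, v3]] = [[-16, 0], [64, 16]]

[[-16, 0], [64, 16]]


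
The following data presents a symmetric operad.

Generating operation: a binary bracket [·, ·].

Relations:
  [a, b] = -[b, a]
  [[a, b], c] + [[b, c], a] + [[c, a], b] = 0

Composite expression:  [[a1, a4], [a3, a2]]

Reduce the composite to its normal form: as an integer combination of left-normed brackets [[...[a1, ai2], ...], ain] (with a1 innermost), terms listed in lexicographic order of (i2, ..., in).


-[[[a1, a4], a2], a3] + [[[a1, a4], a3], a2]

Expand each bracket as ab - ba; the a1-initial words give the coefficients.
Composite bracket: [[a1, a4], [a3, a2]]
Full expansion: 8 signed words from ab - ba (2^3 = 8).
Coefficients come from the a1-initial words:
  sign of a1a4a2a3 is -1, so it contributes -[[[a1, a4], a2], a3]
  sign of a1a4a3a2 is +1, so it contributes +[[[a1, a4], a3], a2]


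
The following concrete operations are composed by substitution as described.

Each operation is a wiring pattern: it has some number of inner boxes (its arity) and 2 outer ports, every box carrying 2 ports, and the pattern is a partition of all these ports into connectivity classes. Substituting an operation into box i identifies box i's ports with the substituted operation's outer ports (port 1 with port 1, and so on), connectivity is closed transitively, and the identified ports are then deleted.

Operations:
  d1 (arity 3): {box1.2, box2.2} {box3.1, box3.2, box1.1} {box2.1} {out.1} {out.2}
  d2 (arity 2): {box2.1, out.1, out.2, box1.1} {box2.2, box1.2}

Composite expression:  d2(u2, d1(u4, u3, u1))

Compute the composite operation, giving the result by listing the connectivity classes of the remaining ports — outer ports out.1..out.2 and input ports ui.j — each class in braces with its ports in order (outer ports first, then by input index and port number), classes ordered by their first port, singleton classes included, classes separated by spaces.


Substituting into d2 glues patterns; closure does the rest.
composing d1 on (u4, u3, u1), with out.j its own outer ports: {out.1} {out.2} {u1.1, u1.2, u4.1} {u3.1} {u3.2, u4.2}
composing d2 on (u2, u4, u3, u1), with out.j its own outer ports: {out.1, out.2, u2.1} {u1.1, u1.2, u4.1} {u2.2} {u3.1} {u3.2, u4.2}

{out.1, out.2, u2.1} {u1.1, u1.2, u4.1} {u2.2} {u3.1} {u3.2, u4.2}


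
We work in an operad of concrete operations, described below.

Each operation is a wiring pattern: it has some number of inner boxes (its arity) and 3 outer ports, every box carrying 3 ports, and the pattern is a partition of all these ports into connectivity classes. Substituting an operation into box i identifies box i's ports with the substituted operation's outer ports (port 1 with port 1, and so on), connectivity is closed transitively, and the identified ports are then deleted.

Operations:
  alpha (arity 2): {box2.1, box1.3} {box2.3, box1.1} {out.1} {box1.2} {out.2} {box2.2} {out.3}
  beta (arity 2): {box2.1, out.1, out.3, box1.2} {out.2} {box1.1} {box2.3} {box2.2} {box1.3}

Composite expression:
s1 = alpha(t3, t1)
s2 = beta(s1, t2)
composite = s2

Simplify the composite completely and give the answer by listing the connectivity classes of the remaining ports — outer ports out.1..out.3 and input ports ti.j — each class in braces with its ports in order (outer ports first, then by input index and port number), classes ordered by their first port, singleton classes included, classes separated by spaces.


Reachability decides: close wires over beta-identified ports.
through alpha, on inputs (t3, t1): {out.1} {out.2} {out.3} {t1.1, t3.3} {t1.2} {t1.3, t3.1} {t3.2} (out.j = stage outer ports)
through beta, on inputs (t3, t1, t2): {out.1, out.3, t2.1} {out.2} {t1.1, t3.3} {t1.2} {t1.3, t3.1} {t2.2} {t2.3} {t3.2} (out.j = stage outer ports)

{out.1, out.3, t2.1} {out.2} {t1.1, t3.3} {t1.2} {t1.3, t3.1} {t2.2} {t2.3} {t3.2}


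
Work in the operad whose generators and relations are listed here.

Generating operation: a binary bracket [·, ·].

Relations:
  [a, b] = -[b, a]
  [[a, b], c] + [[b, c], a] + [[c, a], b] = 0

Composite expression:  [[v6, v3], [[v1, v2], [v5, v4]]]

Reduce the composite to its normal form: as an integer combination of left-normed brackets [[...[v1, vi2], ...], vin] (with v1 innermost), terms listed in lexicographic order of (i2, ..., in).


-[[[[[v1, v2], v4], v5], v3], v6] + [[[[[v1, v2], v4], v5], v6], v3] + [[[[[v1, v2], v5], v4], v3], v6] - [[[[[v1, v2], v5], v4], v6], v3]

In the tensor algebra, words opening v1 carry the v1-anchored form.
Composite bracket: [[v6, v3], [[v1, v2], [v5, v4]]]
The bracket unfolds into 32 signed words via [a, b] = ab - ba (2^5 = 32).
Only words starting with v1 matter:
  from v1v2v4v5v3v6, sign -1: term -[[[[[v1, v2], v4], v5], v3], v6]
  from v1v2v4v5v6v3, sign +1: term +[[[[[v1, v2], v4], v5], v6], v3]
  from v1v2v5v4v3v6, sign +1: term +[[[[[v1, v2], v5], v4], v3], v6]
  from v1v2v5v4v6v3, sign -1: term -[[[[[v1, v2], v5], v4], v6], v3]


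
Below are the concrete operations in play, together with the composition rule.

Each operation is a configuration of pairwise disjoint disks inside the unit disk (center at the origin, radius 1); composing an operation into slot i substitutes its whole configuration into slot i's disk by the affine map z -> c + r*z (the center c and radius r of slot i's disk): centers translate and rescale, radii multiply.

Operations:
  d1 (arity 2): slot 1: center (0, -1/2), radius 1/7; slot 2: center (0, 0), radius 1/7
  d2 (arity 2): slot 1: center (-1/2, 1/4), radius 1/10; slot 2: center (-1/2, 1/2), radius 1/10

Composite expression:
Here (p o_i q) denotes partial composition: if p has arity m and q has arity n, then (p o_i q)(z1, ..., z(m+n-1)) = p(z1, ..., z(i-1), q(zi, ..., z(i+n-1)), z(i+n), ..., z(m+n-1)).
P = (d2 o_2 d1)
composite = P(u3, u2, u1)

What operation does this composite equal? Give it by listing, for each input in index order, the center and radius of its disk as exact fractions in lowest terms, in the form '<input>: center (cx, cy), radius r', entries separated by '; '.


u1: center (-1/2, 1/2), radius 1/70; u2: center (-1/2, 9/20), radius 1/70; u3: center (-1/2, 1/4), radius 1/10

Below d2, radii multiply path by path; the u-disk centers shift.
u3 passes through 1 substitution, ending at center (-1/2, 1/4), radius 1/10
u2 passes through 2 substitutions, ending at center (-1/2, 9/20), radius 1/70
u1 passes through 2 substitutions, ending at center (-1/2, 1/2), radius 1/70


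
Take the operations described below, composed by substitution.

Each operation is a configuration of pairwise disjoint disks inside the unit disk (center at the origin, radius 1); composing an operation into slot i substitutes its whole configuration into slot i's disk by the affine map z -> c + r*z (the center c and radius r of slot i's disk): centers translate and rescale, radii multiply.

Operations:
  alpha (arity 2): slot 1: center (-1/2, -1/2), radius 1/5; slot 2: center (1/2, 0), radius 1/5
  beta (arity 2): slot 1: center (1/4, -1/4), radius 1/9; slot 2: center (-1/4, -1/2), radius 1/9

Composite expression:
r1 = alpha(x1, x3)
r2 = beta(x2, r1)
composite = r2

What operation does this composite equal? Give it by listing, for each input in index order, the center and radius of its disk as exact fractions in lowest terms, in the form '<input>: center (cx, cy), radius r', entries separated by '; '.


Each x-disk chains the slot maps above it in beta; radii multiply.
tracing x2 down its 1-map path: center (1/4, -1/4), radius 1/9
tracing x1 down its 2-map path: center (-11/36, -5/9), radius 1/45
tracing x3 down its 2-map path: center (-7/36, -1/2), radius 1/45

x1: center (-11/36, -5/9), radius 1/45; x2: center (1/4, -1/4), radius 1/9; x3: center (-7/36, -1/2), radius 1/45


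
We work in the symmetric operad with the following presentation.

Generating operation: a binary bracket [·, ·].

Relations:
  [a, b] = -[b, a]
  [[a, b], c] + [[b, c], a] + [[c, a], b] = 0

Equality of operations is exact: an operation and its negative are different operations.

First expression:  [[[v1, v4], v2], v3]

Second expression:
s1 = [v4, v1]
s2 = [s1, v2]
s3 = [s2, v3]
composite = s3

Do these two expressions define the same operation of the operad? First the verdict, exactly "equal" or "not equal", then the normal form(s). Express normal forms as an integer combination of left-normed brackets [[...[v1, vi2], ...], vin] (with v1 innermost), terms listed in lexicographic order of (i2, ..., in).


not equal: they reduce to [[[v1, v4], v2], v3] and -[[[v1, v4], v2], v3]

In normal form, the first expression is [[[v1, v4], v2], v3]
In normal form, the second expression is -[[[v1, v4], v2], v3]
Different reductions; not equal.


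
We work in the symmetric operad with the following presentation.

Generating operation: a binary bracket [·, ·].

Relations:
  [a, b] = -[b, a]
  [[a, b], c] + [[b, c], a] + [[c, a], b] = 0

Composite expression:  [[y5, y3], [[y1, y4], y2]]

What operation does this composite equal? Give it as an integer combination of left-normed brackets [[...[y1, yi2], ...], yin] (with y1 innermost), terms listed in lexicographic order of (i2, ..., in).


Skip Jacobi rewriting: expand, keep y1-initial words, read off terms.
Composite bracket: [[y5, y3], [[y1, y4], y2]]
The bracket unfolds into 16 signed words via [a, b] = ab - ba (2^4 = 16).
The y1-initial words carry the normal form:
  from y1y4y2y3y5, sign +1: term +[[[[y1, y4], y2], y3], y5]
  from y1y4y2y5y3, sign -1: term -[[[[y1, y4], y2], y5], y3]

[[[[y1, y4], y2], y3], y5] - [[[[y1, y4], y2], y5], y3]


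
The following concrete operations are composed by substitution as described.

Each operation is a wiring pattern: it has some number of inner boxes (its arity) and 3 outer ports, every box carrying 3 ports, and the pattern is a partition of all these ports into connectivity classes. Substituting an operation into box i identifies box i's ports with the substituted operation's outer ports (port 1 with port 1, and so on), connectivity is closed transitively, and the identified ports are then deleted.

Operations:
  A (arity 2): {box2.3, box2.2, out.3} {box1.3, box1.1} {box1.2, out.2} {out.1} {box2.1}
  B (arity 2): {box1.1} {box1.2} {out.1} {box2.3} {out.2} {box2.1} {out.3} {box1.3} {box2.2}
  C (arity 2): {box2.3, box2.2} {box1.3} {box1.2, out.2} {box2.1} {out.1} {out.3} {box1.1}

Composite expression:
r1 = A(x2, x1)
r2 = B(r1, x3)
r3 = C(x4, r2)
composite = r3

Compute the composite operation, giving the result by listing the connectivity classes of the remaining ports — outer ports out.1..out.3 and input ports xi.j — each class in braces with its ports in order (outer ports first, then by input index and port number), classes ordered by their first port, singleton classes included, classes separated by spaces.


{out.1} {out.2, x4.2} {out.3} {x1.1} {x1.2, x1.3} {x2.1, x2.3} {x2.2} {x3.1} {x3.2} {x3.3} {x4.1} {x4.3}

Two ports join when wires chain via C-identified ports.
stage A: inputs (x2, x1), connectivity {out.1} {out.2, x2.2} {out.3, x1.2, x1.3} {x1.1} {x2.1, x2.3}, out.j its boundary
stage B: inputs (x2, x1, x3), connectivity {out.1} {out.2} {out.3} {x1.1} {x1.2, x1.3} {x2.1, x2.3} {x2.2} {x3.1} {x3.2} {x3.3}, out.j its boundary
stage C: inputs (x4, x2, x1, x3), connectivity {out.1} {out.2, x4.2} {out.3} {x1.1} {x1.2, x1.3} {x2.1, x2.3} {x2.2} {x3.1} {x3.2} {x3.3} {x4.1} {x4.3}, out.j its boundary


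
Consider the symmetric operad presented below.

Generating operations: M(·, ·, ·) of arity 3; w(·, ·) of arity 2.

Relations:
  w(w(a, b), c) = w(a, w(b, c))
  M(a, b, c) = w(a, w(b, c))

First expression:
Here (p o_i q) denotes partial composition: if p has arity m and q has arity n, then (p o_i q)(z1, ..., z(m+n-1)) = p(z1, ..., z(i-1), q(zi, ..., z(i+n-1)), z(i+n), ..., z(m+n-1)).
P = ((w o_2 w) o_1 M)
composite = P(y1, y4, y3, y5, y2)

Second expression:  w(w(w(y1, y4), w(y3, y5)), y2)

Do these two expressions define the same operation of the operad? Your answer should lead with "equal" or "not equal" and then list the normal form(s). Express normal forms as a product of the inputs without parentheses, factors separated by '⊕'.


equal: each reduces to y1 ⊕ y4 ⊕ y3 ⊕ y5 ⊕ y2

The first expression, normalized: y1 ⊕ y4 ⊕ y3 ⊕ y5 ⊕ y2
The second expression, normalized: y1 ⊕ y4 ⊕ y3 ⊕ y5 ⊕ y2
Same normal form: equal.


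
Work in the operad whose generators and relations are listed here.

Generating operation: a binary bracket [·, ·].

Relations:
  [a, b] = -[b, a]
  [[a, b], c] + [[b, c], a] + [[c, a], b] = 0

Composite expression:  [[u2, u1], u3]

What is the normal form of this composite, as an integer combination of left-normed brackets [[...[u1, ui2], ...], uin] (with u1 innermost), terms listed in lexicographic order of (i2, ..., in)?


-[[u1, u2], u3]

In the tensor algebra, words opening u1 carry the u1-anchored form.
Composite bracket: [[u2, u1], u3]
Applying ab - ba throughout gives 4 signed words (2^2 = 4).
Coefficients come from the u1-initial words:
  the word u1u2u3 carries sign -1 and contributes -[[u1, u2], u3]


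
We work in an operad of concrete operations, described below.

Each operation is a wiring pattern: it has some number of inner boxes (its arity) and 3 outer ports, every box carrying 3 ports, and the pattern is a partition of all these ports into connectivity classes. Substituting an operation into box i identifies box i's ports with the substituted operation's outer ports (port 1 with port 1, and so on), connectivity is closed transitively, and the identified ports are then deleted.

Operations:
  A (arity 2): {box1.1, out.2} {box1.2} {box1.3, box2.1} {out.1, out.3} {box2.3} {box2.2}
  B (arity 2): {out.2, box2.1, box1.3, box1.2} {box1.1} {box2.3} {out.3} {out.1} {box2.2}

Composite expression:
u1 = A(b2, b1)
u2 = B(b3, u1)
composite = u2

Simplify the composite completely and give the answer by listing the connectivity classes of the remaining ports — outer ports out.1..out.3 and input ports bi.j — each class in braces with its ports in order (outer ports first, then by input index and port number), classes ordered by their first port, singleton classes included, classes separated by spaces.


{out.1} {out.2, b3.2, b3.3} {out.3} {b1.1, b2.3} {b1.2} {b1.3} {b2.1} {b2.2} {b3.1}

Substituting into B glues patterns; closure does the rest.
composing A on (b2, b1), with out.j its own outer ports: {out.1, out.3} {out.2, b2.1} {b1.1, b2.3} {b1.2} {b1.3} {b2.2}
composing B on (b3, b2, b1), with out.j its own outer ports: {out.1} {out.2, b3.2, b3.3} {out.3} {b1.1, b2.3} {b1.2} {b1.3} {b2.1} {b2.2} {b3.1}


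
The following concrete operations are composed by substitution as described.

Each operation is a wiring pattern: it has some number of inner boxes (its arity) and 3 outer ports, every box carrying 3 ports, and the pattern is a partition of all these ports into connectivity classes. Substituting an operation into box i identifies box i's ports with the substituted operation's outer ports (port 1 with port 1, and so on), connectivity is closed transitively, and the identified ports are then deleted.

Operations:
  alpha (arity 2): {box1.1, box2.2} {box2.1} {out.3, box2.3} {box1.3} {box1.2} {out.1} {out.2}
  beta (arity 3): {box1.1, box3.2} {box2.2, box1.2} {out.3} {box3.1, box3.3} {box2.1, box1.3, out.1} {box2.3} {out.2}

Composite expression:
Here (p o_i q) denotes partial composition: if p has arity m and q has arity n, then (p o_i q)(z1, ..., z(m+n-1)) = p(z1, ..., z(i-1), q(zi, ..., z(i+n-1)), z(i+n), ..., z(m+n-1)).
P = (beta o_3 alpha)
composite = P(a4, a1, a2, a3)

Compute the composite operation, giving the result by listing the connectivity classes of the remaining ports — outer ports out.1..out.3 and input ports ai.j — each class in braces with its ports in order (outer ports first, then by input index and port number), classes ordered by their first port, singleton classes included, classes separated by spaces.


{out.1, a1.1, a4.3} {out.2} {out.3} {a1.2, a4.2} {a1.3} {a2.1, a3.2} {a2.2} {a2.3} {a3.1} {a3.3} {a4.1}

Treat the ports identified at beta as solder joints: merge, then drop.
alpha over (a2, a3) gives {out.1} {out.2} {out.3, a3.3} {a2.1, a3.2} {a2.2} {a2.3} {a3.1}, out.j being that stage's outer ports
beta over (a4, a1, a2, a3) gives {out.1, a1.1, a4.3} {out.2} {out.3} {a1.2, a4.2} {a1.3} {a2.1, a3.2} {a2.2} {a2.3} {a3.1} {a3.3} {a4.1}, out.j being that stage's outer ports


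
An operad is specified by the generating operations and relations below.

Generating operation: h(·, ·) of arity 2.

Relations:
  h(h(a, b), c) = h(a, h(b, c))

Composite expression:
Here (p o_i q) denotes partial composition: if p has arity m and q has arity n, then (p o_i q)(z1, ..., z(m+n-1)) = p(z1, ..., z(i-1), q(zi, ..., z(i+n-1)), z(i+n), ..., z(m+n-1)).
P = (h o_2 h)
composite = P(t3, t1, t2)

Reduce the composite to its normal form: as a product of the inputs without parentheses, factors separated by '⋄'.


t3 ⋄ t1 ⋄ t2
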